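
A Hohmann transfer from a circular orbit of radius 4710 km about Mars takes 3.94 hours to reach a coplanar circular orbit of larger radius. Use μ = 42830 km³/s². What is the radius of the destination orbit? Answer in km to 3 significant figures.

r₂ = 14400 km

Transfer time t = 3.94 hours = 14184 s, and t = π√(a_t³/μ).
So a_t = (μ t²/π²)^(1/3) = (42830 × (14184)² / π²)^(1/3) = 9557.6 km.
Since a_t = (r₁ + r₂)/2, r₂ = 2a_t − r₁ = 2×9557.6 − 4710 = 14405.2 km.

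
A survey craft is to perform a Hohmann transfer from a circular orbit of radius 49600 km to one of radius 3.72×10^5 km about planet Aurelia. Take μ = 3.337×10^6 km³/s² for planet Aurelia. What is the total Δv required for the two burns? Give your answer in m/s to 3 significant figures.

Δv = 4240 m/s

Transfer-ellipse semi-major axis a_t = (r₁ + r₂)/2 = (49600 + 3.720×10^5)/2 = 2.108×10^5 km.
Circular speed at r₁: v₁ = √(μ/r₁) = √(3.337×10^6/49600) = 8.2023 km/s.
Transfer-orbit speed at r₁ (vis-viva): v_p = √[μ(2/r₁ − 1/a_t)] = 10.896 km/s.
First burn Δv₁ = |v_p − v₁| = 2.694 km/s.
Circular speed at r₂: v₂ = √(μ/r₂) = 2.995 km/s.
Transfer-orbit speed at r₂: v_a = √[μ(2/r₂ − 1/a_t)] = 1.453 km/s.
Second burn Δv₂ = |v₂ − v_a| = 1.542 km/s.
Δv = Δv₁ + Δv₂ = 2.694 + 1.542 = 4.236 km/s.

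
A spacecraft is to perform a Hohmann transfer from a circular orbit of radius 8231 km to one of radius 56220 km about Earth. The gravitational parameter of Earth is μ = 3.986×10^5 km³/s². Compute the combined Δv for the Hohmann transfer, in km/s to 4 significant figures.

Semi-major axis of the transfer orbit: a_t = (8231 + 56220)/2 = 32225.5 km.
At r₁ the circular-orbit speed is v₁ = √(μ/r₁) = 6.959 km/s.
On the transfer ellipse at r₁, vis-viva equation gives v_p = √[μ(2/r₁ − 1/a_t)] = 9.192 km/s.
First burn Δv₁ = |v_p − v₁| = 2.233 km/s.
Circular speed at r₂: v₂ = √(μ/r₂) = 2.663 km/s.
Transfer-orbit speed at r₂: v_a = √[μ(2/r₂ − 1/a_t)] = 1.346 km/s.
Second burn Δv₂ = |v₂ − v_a| = 1.317 km/s.
Δv = Δv₁ + Δv₂ = 2.233 + 1.317 = 3.550 km/s.

Δv = 3.550 km/s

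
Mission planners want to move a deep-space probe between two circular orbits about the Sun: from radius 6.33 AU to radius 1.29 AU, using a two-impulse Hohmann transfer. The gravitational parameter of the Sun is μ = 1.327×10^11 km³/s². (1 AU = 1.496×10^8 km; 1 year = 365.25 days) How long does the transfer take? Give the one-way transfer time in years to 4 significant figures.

In km: r₁ = 6.33 × 1.496×10^8 = 9.46968×10^8 km; r₂ = 1.29 × 1.496×10^8 = 1.92984×10^8 km.
The Hohmann ellipse has a_t = (r₁ + r₂)/2 = 5.69976×10^8 km.
Transfer time t = π√(a_t³/μ) = π√((5.69976×10^8)³ / 1.327×10^11) = 1.1735×10^8 s.
Converting: 1.1735×10^8 s ÷ 3.15576×10^7 s/year (365.25 × 86400) = 3.719 years.

t = 3.719 years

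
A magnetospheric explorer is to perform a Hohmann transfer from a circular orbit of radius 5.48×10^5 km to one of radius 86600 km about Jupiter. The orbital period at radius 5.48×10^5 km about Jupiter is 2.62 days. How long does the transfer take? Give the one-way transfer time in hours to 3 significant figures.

t = 13.9 hours

From Kepler's third law T² = 4π²r³/μ at r = 5.48×10^5 km, T = 2.62 days = 2.62 × 86400 s = 2.26368×10^5 s: μ = 4π²r³/T² = 1.26786×10^8 km³/s².
Semi-major axis of the transfer orbit: a_t = (5.480×10^5 + 86600)/2 = 3.173×10^5 km.
By Kepler's third law the transfer-orbit period is T = 2π√(a_t³/μ), so t = T/2 = 49870 s.
Converting: 49870 s ÷ 3600 s/hour = 13.9 hours.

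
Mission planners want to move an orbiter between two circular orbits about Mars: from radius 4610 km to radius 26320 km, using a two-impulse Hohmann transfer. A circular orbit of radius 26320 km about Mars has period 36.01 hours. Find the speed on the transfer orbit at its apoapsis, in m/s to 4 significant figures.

v = 696.5 m/s

From Kepler's third law T² = 4π²r³/μ at r = 26320 km, T = 36.01 hours = 36.01 × 3600 s = 1.29636×10^5 s: μ = 4π²r³/T² = 42831.8 km³/s².
The Hohmann ellipse has a_t = (r₁ + r₂)/2 = 15465 km.
At apoapsis, r = 26320 km.
Applying v² = μ(2/r − 1/a_t): v = 0.6965 km/s.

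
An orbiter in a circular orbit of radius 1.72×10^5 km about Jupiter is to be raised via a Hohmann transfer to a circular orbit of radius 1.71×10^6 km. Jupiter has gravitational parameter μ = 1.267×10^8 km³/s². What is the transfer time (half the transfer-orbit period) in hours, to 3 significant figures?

The Hohmann ellipse has a_t = (r₁ + r₂)/2 = 9.410×10^5 km.
Transfer time t = π√(a_t³/μ) = π√((9.410×10^5)³ / 1.267×10^8) = 2.548×10^5 s.
Converting: 2.548×10^5 s ÷ 3600 s/hour = 70.8 hours.

t = 70.8 hours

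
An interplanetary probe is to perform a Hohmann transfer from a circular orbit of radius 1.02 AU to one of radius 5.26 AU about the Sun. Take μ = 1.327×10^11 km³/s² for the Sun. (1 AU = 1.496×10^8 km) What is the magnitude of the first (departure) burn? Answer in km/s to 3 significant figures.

In km: r₁ = 1.02 × 1.496×10^8 = 1.52592×10^8 km; r₂ = 5.26 × 1.496×10^8 = 7.86896×10^8 km.
Transfer-ellipse semi-major axis a_t = (r₁ + r₂)/2 = (1.52592×10^8 + 7.86896×10^8)/2 = 4.69744×10^8 km.
On the circular orbit at r = 1.52592×10^8 km, v_c = √(μ/r) = 29.490 km/s.
Vis-viva on the transfer ellipse at r = 1.52592×10^8 km gives v_t = √[μ(2/r − 1/a_t)] = 38.168 km/s.
Δv₁ = |v_t − v_c| = |38.168 − 29.490| = 8.678 km/s.

Δv₁ = 8.68 km/s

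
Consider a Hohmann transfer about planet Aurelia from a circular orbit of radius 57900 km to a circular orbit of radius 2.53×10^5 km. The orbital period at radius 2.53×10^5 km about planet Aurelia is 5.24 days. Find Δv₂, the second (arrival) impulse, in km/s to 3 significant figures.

From Kepler's third law T² = 4π²r³/μ at r = 2.53×10^5 km, T = 5.24 days = 5.24 × 86400 s = 4.52736×10^5 s: μ = 4π²r³/T² = 3.11911×10^6 km³/s².
Semi-major axis of the transfer orbit: a_t = (57900 + 2.530×10^5)/2 = 1.5545×10^5 km.
Circular speed at r = 2.530×10^5 km: v_c = √(μ/r) = 3.511 km/s.
Transfer-orbit speed at the same r (vis-viva, a = a_t): v_t = √[μ(2/r − 1/a_t)] = 2.143 km/s.
Δv₂ = |v_t − v_c| = |2.143 − 3.511| = 1.368 km/s.

Δv₂ = 1.37 km/s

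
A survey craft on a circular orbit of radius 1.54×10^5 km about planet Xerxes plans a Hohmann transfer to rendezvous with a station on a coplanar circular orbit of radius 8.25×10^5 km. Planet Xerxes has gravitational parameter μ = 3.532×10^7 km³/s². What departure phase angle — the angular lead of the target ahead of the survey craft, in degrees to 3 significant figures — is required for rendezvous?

φ = 97.7°

Transfer-ellipse semi-major axis a_t = (r₁ + r₂)/2 = (1.540×10^5 + 8.250×10^5)/2 = 4.895×10^5 km.
Transfer time t = π√(a_t³/μ) = 1.8104×10^5 s.
Target angular speed ω₂ = √(μ/r₂³) = 7.9310×10^-6 rad/s.
Angle swept by the target during transfer: ω₂·t = 1.4358 rad = 82.27°.
Arrival is 180° from departure on the ellipse, so φ = 180° − 82.27° = 97.7°.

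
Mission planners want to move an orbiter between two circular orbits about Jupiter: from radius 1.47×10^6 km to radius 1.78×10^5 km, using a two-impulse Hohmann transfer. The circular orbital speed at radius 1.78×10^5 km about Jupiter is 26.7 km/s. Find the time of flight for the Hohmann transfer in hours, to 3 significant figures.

From the circular-orbit relation v² = μ/r at r = 1.78×10^5 km: μ = v²r = (26.7)² × 1.78×10^5 = 1.26894×10^8 km³/s².
Semi-major axis of the transfer orbit: a_t = (1.470×10^6 + 1.780×10^5)/2 = 8.240×10^5 km.
Half the transfer-orbit period gives t = π√(a_t³/μ) = 2.086×10^5 s.
Converting: 2.086×10^5 s ÷ 3600 s/hour = 57.9 hours.

t = 57.9 hours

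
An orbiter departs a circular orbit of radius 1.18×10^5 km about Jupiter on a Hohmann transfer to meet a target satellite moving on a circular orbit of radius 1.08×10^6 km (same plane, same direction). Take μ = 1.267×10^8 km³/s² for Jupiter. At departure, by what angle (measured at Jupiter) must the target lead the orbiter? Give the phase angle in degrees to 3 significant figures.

φ = 106°

Semi-major axis of the transfer orbit: a_t = (1.180×10^5 + 1.080×10^6)/2 = 5.990×10^5 km.
The half-period of the transfer ellipse is t = π√(a_t³/μ) = 1.29390×10^5 s.
Target angular speed ω₂ = √(μ/r₂³) = 1.00289×10^-5 rad/s.
Angle swept by the target during transfer: ω₂·t = 1.2976 rad = 74.35°.
The orbiter traverses 180° on the transfer ellipse, so the target must lead by 180° − 74.35° = 106°.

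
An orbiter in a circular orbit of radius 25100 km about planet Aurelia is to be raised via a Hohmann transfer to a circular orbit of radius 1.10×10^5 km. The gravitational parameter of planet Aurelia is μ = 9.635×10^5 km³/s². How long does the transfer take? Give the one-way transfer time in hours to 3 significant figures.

Semi-major axis of the transfer orbit: a_t = (25100 + 1.100×10^5)/2 = 67550 km.
Transfer time t = π√(a_t³/μ) = π√((67550)³ / 9.635×10^5) = 56190 s.
Converting: 56190 s ÷ 3600 s/hour = 15.6 hours.

t = 15.6 hours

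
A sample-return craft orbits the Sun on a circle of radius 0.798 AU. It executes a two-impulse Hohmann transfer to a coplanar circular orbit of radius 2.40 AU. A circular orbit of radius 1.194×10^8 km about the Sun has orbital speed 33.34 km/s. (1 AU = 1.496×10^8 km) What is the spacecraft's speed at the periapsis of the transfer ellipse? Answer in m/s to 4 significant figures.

v = 40850 m/s

From the circular-orbit relation v² = μ/r at r = 1.194×10^8 km: μ = v²r = (33.34)² × 1.194×10^8 = 1.32720×10^11 km³/s².
In km: r₁ = 0.798 × 1.496×10^8 = 1.193808×10^8 km; r₂ = 2.40 × 1.496×10^8 = 3.5904×10^8 km.
The Hohmann ellipse has a_t = (r₁ + r₂)/2 = 2.392104×10^8 km.
The periapsis of the transfer ellipse is at r = 1.193808×10^8 km.
Vis-viva: v = √[μ(2/r − 1/a_t)] = √[1.32720×10^11 × (2/1.193808×10^8 − 1/2.392104×10^8)] = 40.85 km/s.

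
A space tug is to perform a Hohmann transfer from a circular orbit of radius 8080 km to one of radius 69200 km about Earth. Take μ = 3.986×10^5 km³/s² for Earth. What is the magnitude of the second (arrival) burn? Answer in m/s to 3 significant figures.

Transfer-ellipse semi-major axis a_t = (r₁ + r₂)/2 = (8080 + 69200)/2 = 38640 km.
On the circular orbit at r = 69200 km, v_c = √(μ/r) = 2.400 km/s.
Transfer-orbit speed at the same r (vis-viva, a = a_t): v_t = √[μ(2/r − 1/a_t)] = 1.097 km/s.
Δv₂ = |v_t − v_c| = |1.097 − 2.400| = 1.303 km/s.

Δv₂ = 1300 m/s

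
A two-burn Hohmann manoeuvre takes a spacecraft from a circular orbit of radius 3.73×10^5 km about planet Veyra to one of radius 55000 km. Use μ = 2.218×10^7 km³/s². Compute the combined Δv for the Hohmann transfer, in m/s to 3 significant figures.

Semi-major axis of the transfer orbit: a_t = (3.730×10^5 + 55000)/2 = 2.140×10^5 km.
Circular speed at r₁: v₁ = √(μ/r₁) = √(2.218×10^7/3.730×10^5) = 7.711 km/s.
Transfer-orbit speed at r₁ (v² = μ(2/r − 1/a)): v_a = √[μ(2/r₁ − 1/a_t)] = 3.909 km/s.
First burn Δv₁ = |v_a − v₁| = 3.802 km/s.
At r₂, v₂ = √(μ/r₂) = 20.0817 km/s.
Transfer-orbit speed at r₂: v_p = √[μ(2/r₂ − 1/a_t)] = 26.5123 km/s.
Second burn Δv₂ = |v₂ − v_p| = 6.431 km/s.
Δv = Δv₁ + Δv₂ = 3.802 + 6.431 = 10.23 km/s.

Δv = 10200 m/s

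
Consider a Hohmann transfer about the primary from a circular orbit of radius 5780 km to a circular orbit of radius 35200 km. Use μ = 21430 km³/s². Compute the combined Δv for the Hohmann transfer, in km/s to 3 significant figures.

The Hohmann ellipse has a_t = (r₁ + r₂)/2 = 20490 km.
At r₁ the circular-orbit speed is v₁ = √(μ/r₁) = 1.92552 km/s.
On the transfer ellipse at r₁, vis-viva gives v_p = √[μ(2/r₁ − 1/a_t)] = 2.52376 km/s.
First burn Δv₁ = |v_p − v₁| = 0.59824 km/s.
At r₂, v₂ = √(μ/r₂) = 0.78026 km/s.
Transfer-orbit speed at r₂: v_a = √[μ(2/r₂ − 1/a_t)] = 0.41441 km/s.
Second burn Δv₂ = |v₂ − v_a| = 0.36585 km/s.
Δv = Δv₁ + Δv₂ = 0.59824 + 0.36585 = 0.9641 km/s.

Δv = 0.964 km/s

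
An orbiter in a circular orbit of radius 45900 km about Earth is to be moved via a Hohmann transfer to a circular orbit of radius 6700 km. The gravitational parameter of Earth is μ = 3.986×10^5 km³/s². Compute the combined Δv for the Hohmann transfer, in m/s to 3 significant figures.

Δv = 3940 m/s

Transfer-ellipse semi-major axis a_t = (r₁ + r₂)/2 = (45900 + 6700)/2 = 26300 km.
Circular speed at r₁: v₁ = √(μ/r₁) = √(3.986×10^5/45900) = 2.946879 km/s.
On the transfer ellipse at r₁, vis-viva equation gives v_a = √[μ(2/r₁ − 1/a_t)] = 1.487380 km/s.
First burn Δv₁ = |v_a − v₁| = 1.459 km/s.
Circular speed at r₂: v₂ = √(μ/r₂) = 7.713 km/s.
Transfer-orbit speed at r₂: v_p = √[μ(2/r₂ − 1/a_t)] = 10.19 km/s.
Second burn Δv₂ = |v₂ − v_p| = 2.477 km/s.
Total Δv = Δv₁ + Δv₂ = 3.936 km/s.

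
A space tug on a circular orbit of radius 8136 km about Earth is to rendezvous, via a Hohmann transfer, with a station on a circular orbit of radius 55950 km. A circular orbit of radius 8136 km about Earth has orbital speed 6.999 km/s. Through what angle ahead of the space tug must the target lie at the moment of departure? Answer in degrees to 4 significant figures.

From the circular-orbit relation v² = μ/r at r = 8136 km: μ = v²r = (6.999)² × 8136 = 3.98550×10^5 km³/s².
Transfer-ellipse semi-major axis a_t = (r₁ + r₂)/2 = (8136 + 55950)/2 = 32043 km.
Transfer time t = π√(a_t³/μ) = 28544 s.
Target angular speed ω₂ = √(μ/r₂³) = 4.7703×10^-5 rad/s.
Angle swept by the target during transfer: ω₂·t = 1.3616 rad = 78.01°.
Arrival is 180° from departure on the ellipse, so φ = 180° − 78.01° = 102.0°.

φ = 102.0°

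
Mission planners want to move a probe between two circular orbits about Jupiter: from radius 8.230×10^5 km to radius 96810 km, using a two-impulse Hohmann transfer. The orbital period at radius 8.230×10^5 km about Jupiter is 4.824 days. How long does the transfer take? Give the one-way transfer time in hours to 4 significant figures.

From Kepler's third law T² = 4π²r³/μ at r = 8.230×10^5 km, T = 4.824 days = 4.824 × 86400 s = 4.167936×10^5 s: μ = 4π²r³/T² = 1.26683×10^8 km³/s².
Transfer-ellipse semi-major axis a_t = (r₁ + r₂)/2 = (8.230×10^5 + 96810)/2 = 4.59905×10^5 km.
Half the transfer-orbit period gives t = π√(a_t³/μ) = 87050 s.
Converting: 87050 s ÷ 3600 s/hour = 24.18 hours.

t = 24.18 hours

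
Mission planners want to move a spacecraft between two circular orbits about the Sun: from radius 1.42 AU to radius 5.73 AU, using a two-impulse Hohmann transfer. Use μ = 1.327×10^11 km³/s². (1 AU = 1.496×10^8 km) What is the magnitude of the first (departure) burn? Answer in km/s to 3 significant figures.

Δv₁ = 6.65 km/s

In km: r₁ = 1.42 × 1.496×10^8 = 2.12432×10^8 km; r₂ = 5.73 × 1.496×10^8 = 8.57208×10^8 km.
Transfer-ellipse semi-major axis a_t = (r₁ + r₂)/2 = (2.12432×10^8 + 8.57208×10^8)/2 = 5.3482×10^8 km.
On the circular orbit at r = 2.12432×10^8 km, v_c = √(μ/r) = 24.993 km/s.
Transfer-orbit speed at the same r (vis-viva, a = a_t): v_t = √[μ(2/r − 1/a_t)] = 31.642 km/s.
Δv₁ = |v_t − v_c| = |31.642 − 24.993| = 6.649 km/s.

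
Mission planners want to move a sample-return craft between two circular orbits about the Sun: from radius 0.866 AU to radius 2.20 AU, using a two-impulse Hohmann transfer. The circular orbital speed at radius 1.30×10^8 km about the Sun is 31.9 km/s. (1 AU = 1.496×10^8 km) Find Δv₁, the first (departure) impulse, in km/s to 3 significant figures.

Δv₁ = 6.33 km/s

From the circular-orbit relation v² = μ/r at r = 1.30×10^8 km: μ = v²r = (31.9)² × 1.30×10^8 = 1.32289×10^11 km³/s².
In km: r₁ = 0.866 × 1.496×10^8 = 1.295536×10^8 km; r₂ = 2.20 × 1.496×10^8 = 3.2912×10^8 km.
Semi-major axis of the transfer orbit: a_t = (1.295536×10^8 + 3.2912×10^8)/2 = 2.293368×10^8 km.
On the circular orbit at r = 1.295536×10^8 km, v_c = √(μ/r) = 31.955 km/s.
Vis-viva on the transfer ellipse at r = 1.295536×10^8 km gives v_t = √[μ(2/r − 1/a_t)] = 38.281 km/s.
Δv₁ = |v_t − v_c| = |38.281 − 31.955| = 6.326 km/s.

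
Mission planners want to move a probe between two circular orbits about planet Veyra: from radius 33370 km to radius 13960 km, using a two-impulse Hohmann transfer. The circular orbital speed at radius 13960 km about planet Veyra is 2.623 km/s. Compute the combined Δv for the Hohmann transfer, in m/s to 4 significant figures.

From the circular-orbit relation v² = μ/r at r = 13960 km: μ = v²r = (2.623)² × 13960 = 96046.6 km³/s².
Semi-major axis of the transfer orbit: a_t = (33370 + 13960)/2 = 23665 km.
At r₁ the circular-orbit speed is v₁ = √(μ/r₁) = 1.696535 km/s.
Transfer-orbit speed at r₁ (v² = μ(2/r − 1/a)): v_a = √[μ(2/r₁ − 1/a_t)] = 1.303024 km/s.
First burn Δv₁ = |v_a − v₁| = 0.39351 km/s.
At r₂, v₂ = √(μ/r₂) = 2.62300 km/s.
Transfer-orbit speed at r₂: v_p = √[μ(2/r₂ − 1/a_t)] = 3.11475 km/s.
Second burn Δv₂ = |v₂ − v_p| = 0.49175 km/s.
Total Δv = Δv₁ + Δv₂ = 0.8853 km/s.

Δv = 885.3 m/s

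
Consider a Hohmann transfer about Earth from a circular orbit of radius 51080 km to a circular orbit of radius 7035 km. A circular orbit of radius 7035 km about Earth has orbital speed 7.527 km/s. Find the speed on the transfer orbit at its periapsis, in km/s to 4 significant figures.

v = 9.980 km/s

From the circular-orbit relation v² = μ/r at r = 7035 km: μ = v²r = (7.527)² × 7035 = 3.98573×10^5 km³/s².
Transfer-ellipse semi-major axis a_t = (r₁ + r₂)/2 = (51080 + 7035)/2 = 29057.5 km.
The periapsis of the transfer ellipse is at r = 7035 km.
From the vis-viva equation, v = √[μ(2/r − 1/a_t)] = 9.980 km/s.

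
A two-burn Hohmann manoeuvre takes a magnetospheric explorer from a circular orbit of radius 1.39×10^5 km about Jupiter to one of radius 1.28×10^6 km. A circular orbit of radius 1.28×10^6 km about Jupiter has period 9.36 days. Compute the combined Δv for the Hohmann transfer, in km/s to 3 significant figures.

Δv = 15.9 km/s

From Kepler's third law T² = 4π²r³/μ at r = 1.28×10^6 km, T = 9.36 days = 9.36 × 86400 s = 8.08704×10^5 s: μ = 4π²r³/T² = 1.26593×10^8 km³/s².
Transfer-ellipse semi-major axis a_t = (r₁ + r₂)/2 = (1.390×10^5 + 1.280×10^6)/2 = 7.095×10^5 km.
At r₁ the circular-orbit speed is v₁ = √(μ/r₁) = 30.179 km/s.
Transfer-orbit speed at r₁ (v² = μ(2/r − 1/a)): v_p = √[μ(2/r₁ − 1/a_t)] = 40.535 km/s.
First burn Δv₁ = |v_p − v₁| = 10.36 km/s.
Circular speed at r₂: v₂ = √(μ/r₂) = 9.945 km/s.
Transfer-orbit speed at r₂: v_a = √[μ(2/r₂ − 1/a_t)] = 4.402 km/s.
Second burn Δv₂ = |v₂ − v_a| = 5.543 km/s.
Δv = Δv₁ + Δv₂ = 10.36 + 5.543 = 15.90 km/s.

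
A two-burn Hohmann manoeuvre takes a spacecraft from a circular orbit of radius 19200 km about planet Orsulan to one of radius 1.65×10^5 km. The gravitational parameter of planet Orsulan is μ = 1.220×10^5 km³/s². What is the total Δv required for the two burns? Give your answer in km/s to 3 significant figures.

Semi-major axis of the transfer orbit: a_t = (19200 + 1.650×10^5)/2 = 92100 km.
Circular speed at r₁: v₁ = √(μ/r₁) = √(1.220×10^5/19200) = 2.52075 km/s.
On the transfer ellipse at r₁, vis-viva equation gives v_p = √[μ(2/r₁ − 1/a_t)] = 3.37397 km/s.
First burn Δv₁ = |v_p − v₁| = 0.85322 km/s.
At r₂, v₂ = √(μ/r₂) = 0.85988 km/s.
Transfer-orbit speed at r₂: v_a = √[μ(2/r₂ − 1/a_t)] = 0.39261 km/s.
Second burn Δv₂ = |v₂ − v_a| = 0.46727 km/s.
Δv = Δv₁ + Δv₂ = 0.85322 + 0.46727 = 1.320 km/s.

Δv = 1.32 km/s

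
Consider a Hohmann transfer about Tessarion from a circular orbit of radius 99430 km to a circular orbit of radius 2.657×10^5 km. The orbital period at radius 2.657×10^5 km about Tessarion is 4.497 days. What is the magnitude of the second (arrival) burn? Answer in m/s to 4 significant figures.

Δv₂ = 1126 m/s

From Kepler's third law T² = 4π²r³/μ at r = 2.657×10^5 km, T = 4.497 days = 4.497 × 86400 s = 3.885408×10^5 s: μ = 4π²r³/T² = 4.90525×10^6 km³/s².
Transfer-ellipse semi-major axis a_t = (r₁ + r₂)/2 = (99430 + 2.657×10^5)/2 = 1.82565×10^5 km.
On the circular orbit at r = 2.657×10^5 km, v_c = √(μ/r) = 4.297 km/s.
Vis-viva on the transfer ellipse at r = 2.657×10^5 km gives v_t = √[μ(2/r − 1/a_t)] = 3.171 km/s.
Δv₂ = |v_t − v_c| = |3.171 − 4.297| = 1.126 km/s.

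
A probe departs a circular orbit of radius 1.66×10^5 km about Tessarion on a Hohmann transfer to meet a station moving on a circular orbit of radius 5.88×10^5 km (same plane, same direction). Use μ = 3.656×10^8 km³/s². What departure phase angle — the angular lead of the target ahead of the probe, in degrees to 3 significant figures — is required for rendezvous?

φ = 87.6°

Transfer-ellipse semi-major axis a_t = (r₁ + r₂)/2 = (1.660×10^5 + 5.880×10^5)/2 = 3.770×10^5 km.
Transfer time t = π√(a_t³/μ) = 38030 s.
Target angular speed ω₂ = √(μ/r₂³) = 4.241×10^-5 rad/s.
Angle swept by the target during transfer: ω₂·t = 1.6129 rad = 92.41°.
The probe traverses 180° on the transfer ellipse, so the target must lead by 180° − 92.41° = 87.6°.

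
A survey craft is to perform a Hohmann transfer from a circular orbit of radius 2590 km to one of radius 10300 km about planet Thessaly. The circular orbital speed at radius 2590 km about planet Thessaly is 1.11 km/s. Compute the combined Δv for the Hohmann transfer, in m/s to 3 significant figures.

From the circular-orbit relation v² = μ/r at r = 2590 km: μ = v²r = (1.11)² × 2590 = 3191.14 km³/s².
Semi-major axis of the transfer orbit: a_t = (2590 + 10300)/2 = 6445 km.
At r₁ the circular-orbit speed is v₁ = √(μ/r₁) = 1.1100 km/s.
Transfer-orbit speed at r₁ (v² = μ(2/r − 1/a)): v_p = √[μ(2/r₁ − 1/a_t)] = 1.4032 km/s.
First burn Δv₁ = |v_p − v₁| = 0.2932 km/s.
Circular speed at r₂: v₂ = √(μ/r₂) = 0.55661 km/s.
Transfer-orbit speed at r₂: v_a = √[μ(2/r₂ − 1/a_t)] = 0.35285 km/s.
Second burn Δv₂ = |v₂ − v_a| = 0.2038 km/s.
Δv = Δv₁ + Δv₂ = 0.2932 + 0.2038 = 0.4970 km/s.

Δv = 497 m/s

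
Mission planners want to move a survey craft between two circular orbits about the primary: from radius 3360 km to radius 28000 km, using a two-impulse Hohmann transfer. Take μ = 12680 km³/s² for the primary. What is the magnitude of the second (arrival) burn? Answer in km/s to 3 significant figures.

Δv₂ = 0.361 km/s

The Hohmann ellipse has a_t = (r₁ + r₂)/2 = 15680 km.
Circular speed at r = 28000 km: v_c = √(μ/r) = 0.6729 km/s.
Transfer-orbit speed at the same r (vis-viva, a = a_t): v_t = √[μ(2/r − 1/a_t)] = 0.3115 km/s.
Δv₂ = |v_t − v_c| = |0.3115 − 0.6729| = 0.3614 km/s.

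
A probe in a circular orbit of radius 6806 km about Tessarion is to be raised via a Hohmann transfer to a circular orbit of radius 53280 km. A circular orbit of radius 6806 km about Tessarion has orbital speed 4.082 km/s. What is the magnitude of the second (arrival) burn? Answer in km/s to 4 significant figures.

From the circular-orbit relation v² = μ/r at r = 6806 km: μ = v²r = (4.082)² × 6806 = 1.13406×10^5 km³/s².
Semi-major axis of the transfer orbit: a_t = (6806 + 53280)/2 = 30043 km.
Circular speed at r = 53280 km: v_c = √(μ/r) = 1.4589 km/s.
Transfer-orbit speed at the same r (vis-viva, a = a_t): v_t = √[μ(2/r − 1/a_t)] = 0.69440 km/s.
Δv₂ = |v_t − v_c| = |0.69440 − 1.4589| = 0.7645 km/s.

Δv₂ = 0.7645 km/s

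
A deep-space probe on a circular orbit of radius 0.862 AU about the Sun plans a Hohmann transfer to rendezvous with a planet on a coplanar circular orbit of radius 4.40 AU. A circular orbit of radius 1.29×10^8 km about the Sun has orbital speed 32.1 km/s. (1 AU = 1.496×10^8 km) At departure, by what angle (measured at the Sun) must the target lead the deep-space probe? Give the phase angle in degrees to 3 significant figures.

From the circular-orbit relation v² = μ/r at r = 1.29×10^8 km: μ = v²r = (32.1)² × 1.29×10^8 = 1.32923×10^11 km³/s².
In km: r₁ = 0.862 × 1.496×10^8 = 1.289552×10^8 km; r₂ = 4.40 × 1.496×10^8 = 6.5824×10^8 km.
Transfer-ellipse semi-major axis a_t = (r₁ + r₂)/2 = (1.289552×10^8 + 6.5824×10^8)/2 = 3.935976×10^8 km.
The half-period of the transfer ellipse is t = π√(a_t³/μ) = 6.72866×10^7 s.
Target angular speed ω₂ = √(μ/r₂³) = 2.15886×10^-8 rad/s.
Angle swept by the target during transfer: ω₂·t = 1.4526 rad = 83.23°.
The deep-space probe traverses 180° on the transfer ellipse, so the target must lead by 180° − 83.23° = 96.8°.

φ = 96.8°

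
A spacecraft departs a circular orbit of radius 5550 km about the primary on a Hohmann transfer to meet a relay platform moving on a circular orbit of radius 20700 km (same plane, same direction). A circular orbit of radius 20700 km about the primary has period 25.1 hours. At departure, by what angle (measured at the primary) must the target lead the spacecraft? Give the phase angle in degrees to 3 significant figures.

From Kepler's third law T² = 4π²r³/μ at r = 20700 km, T = 25.1 hours = 25.1 × 3600 s = 90360 s: μ = 4π²r³/T² = 42886.3 km³/s².
Semi-major axis of the transfer orbit: a_t = (5550 + 20700)/2 = 13125 km.
Transfer time t = π√(a_t³/μ) = 22810.8 s.
The target's mean motion on its circular orbit is ω₂ = √(μ/r₂³) = 6.95350×10^-5 rad/s.
Angle swept by the target during transfer: ω₂·t = 1.5861 rad = 90.88°.
Arrival is 180° from departure on the ellipse, so φ = 180° − 90.88° = 89.1°.

φ = 89.1°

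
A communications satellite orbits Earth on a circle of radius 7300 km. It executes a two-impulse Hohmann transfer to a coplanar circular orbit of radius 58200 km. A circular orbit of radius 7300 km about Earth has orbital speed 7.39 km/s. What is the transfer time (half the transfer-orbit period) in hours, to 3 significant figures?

From the circular-orbit relation v² = μ/r at r = 7300 km: μ = v²r = (7.39)² × 7300 = 3.98668×10^5 km³/s².
The Hohmann ellipse has a_t = (r₁ + r₂)/2 = 32750 km.
Half the transfer-orbit period gives t = π√(a_t³/μ) = 29490 s.
Converting: 29490 s ÷ 3600 s/hour = 8.19 hours.

t = 8.19 hours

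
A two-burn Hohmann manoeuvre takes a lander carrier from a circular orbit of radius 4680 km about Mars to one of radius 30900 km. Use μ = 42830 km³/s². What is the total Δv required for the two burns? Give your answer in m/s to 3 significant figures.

Δv = 1540 m/s

Semi-major axis of the transfer orbit: a_t = (4680 + 30900)/2 = 17790 km.
At r₁ the circular-orbit speed is v₁ = √(μ/r₁) = 3.0252 km/s.
On the transfer ellipse at r₁, vis-viva equation gives v_p = √[μ(2/r₁ − 1/a_t)] = 3.9870 km/s.
First burn Δv₁ = |v_p − v₁| = 0.9618 km/s.
Circular speed at r₂: v₂ = √(μ/r₂) = 1.17732 km/s.
Transfer-orbit speed at r₂: v_a = √[μ(2/r₂ − 1/a_t)] = 0.603851 km/s.
Second burn Δv₂ = |v₂ − v_a| = 0.5735 km/s.
Total Δv = Δv₁ + Δv₂ = 1.535 km/s.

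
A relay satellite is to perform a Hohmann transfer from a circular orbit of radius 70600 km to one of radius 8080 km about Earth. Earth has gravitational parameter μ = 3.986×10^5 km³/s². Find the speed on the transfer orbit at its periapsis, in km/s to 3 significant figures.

The Hohmann ellipse has a_t = (r₁ + r₂)/2 = 39340 km.
The periapsis of the transfer ellipse is at r = 8080 km.
Vis-viva: v = √[μ(2/r − 1/a_t)] = √[3.986×10^5 × (2/8080 − 1/39340)] = 9.409 km/s.

v = 9.41 km/s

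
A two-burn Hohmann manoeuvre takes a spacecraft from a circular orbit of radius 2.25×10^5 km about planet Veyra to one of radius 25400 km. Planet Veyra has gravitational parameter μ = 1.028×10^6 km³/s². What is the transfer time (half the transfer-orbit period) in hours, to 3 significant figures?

t = 38.1 hours

Semi-major axis of the transfer orbit: a_t = (2.250×10^5 + 25400)/2 = 1.252×10^5 km.
By Kepler's third law the transfer-orbit period is T = 2π√(a_t³/μ), so t = T/2 = 1.373×10^5 s.
Converting: 1.373×10^5 s ÷ 3600 s/hour = 38.1 hours.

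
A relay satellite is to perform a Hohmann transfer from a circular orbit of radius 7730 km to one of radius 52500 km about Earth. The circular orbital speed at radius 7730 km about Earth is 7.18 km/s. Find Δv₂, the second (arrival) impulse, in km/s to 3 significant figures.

Δv₂ = 1.36 km/s

From the circular-orbit relation v² = μ/r at r = 7730 km: μ = v²r = (7.18)² × 7730 = 3.98500×10^5 km³/s².
The Hohmann ellipse has a_t = (r₁ + r₂)/2 = 30115 km.
On the circular orbit at r = 52500 km, v_c = √(μ/r) = 2.755 km/s.
Transfer-orbit speed at the same r (vis-viva, a = a_t): v_t = √[μ(2/r − 1/a_t)] = 1.396 km/s.
Δv₂ = |v_t − v_c| = |1.396 − 2.755| = 1.359 km/s.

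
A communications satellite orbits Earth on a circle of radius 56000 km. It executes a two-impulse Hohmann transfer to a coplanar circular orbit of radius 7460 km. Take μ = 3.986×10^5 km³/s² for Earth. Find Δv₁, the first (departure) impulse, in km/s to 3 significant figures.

Δv₁ = 1.37 km/s

Transfer-ellipse semi-major axis a_t = (r₁ + r₂)/2 = (56000 + 7460)/2 = 31730 km.
Circular speed at r = 56000 km: v_c = √(μ/r) = 2.668 km/s.
Vis-viva on the transfer ellipse at r = 56000 km gives v_t = √[μ(2/r − 1/a_t)] = 1.294 km/s.
Δv₁ = |v_t − v_c| = |1.294 − 2.668| = 1.374 km/s.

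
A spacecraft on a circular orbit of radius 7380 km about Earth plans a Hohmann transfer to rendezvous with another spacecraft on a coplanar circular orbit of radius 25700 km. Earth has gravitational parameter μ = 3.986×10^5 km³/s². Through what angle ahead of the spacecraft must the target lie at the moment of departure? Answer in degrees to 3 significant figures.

φ = 87.1°

The Hohmann ellipse has a_t = (r₁ + r₂)/2 = 16540 km.
The half-period of the transfer ellipse is t = π√(a_t³/μ) = 10585 s.
Target angular speed ω₂ = √(μ/r₂³) = 1.5324×10^-4 rad/s.
Angle swept by the target during transfer: ω₂·t = 1.622 rad = 92.93°.
The spacecraft traverses 180° on the transfer ellipse, so the target must lead by 180° − 92.93° = 87.1°.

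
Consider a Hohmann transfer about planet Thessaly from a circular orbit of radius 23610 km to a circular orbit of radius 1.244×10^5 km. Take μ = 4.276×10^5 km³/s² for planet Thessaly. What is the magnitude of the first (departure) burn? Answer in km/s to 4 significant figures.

Δv₁ = 1.262 km/s

Transfer-ellipse semi-major axis a_t = (r₁ + r₂)/2 = (23610 + 1.244×10^5)/2 = 74005 km.
On the circular orbit at r = 23610 km, v_c = √(μ/r) = 4.256 km/s.
Transfer-orbit speed at the same r (vis-viva, a = a_t): v_t = √[μ(2/r − 1/a_t)] = 5.518 km/s.
Δv₁ = |v_t − v_c| = |5.518 − 4.256| = 1.262 km/s.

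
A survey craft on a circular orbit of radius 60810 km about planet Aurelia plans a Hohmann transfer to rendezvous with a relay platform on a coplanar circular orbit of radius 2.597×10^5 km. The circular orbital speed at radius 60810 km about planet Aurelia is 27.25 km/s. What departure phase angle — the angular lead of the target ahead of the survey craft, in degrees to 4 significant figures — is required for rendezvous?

From the circular-orbit relation v² = μ/r at r = 60810 km: μ = v²r = (27.25)² × 60810 = 4.51552×10^7 km³/s².
Semi-major axis of the transfer orbit: a_t = (60810 + 2.597×10^5)/2 = 1.60255×10^5 km.
Transfer time t = π√(a_t³/μ) = 29992.5 s.
Target angular speed ω₂ = √(μ/r₂³) = 5.07746×10^-5 rad/s.
Angle swept by the target during transfer: ω₂·t = 1.52286 rad = 87.25°.
Arrival is 180° from departure on the ellipse, so φ = 180° − 87.25° = 92.75°.

φ = 92.75°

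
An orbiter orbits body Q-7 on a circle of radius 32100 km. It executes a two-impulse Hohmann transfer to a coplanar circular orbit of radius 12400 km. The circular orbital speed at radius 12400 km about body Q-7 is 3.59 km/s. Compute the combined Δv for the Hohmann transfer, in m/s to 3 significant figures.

Δv = 1290 m/s

From the circular-orbit relation v² = μ/r at r = 12400 km: μ = v²r = (3.59)² × 12400 = 1.59812×10^5 km³/s².
The Hohmann ellipse has a_t = (r₁ + r₂)/2 = 22250 km.
At r₁ the circular-orbit speed is v₁ = √(μ/r₁) = 2.2313 km/s.
Transfer-orbit speed at r₁ (vis-viva): v_a = √[μ(2/r₁ − 1/a_t)] = 1.6657 km/s.
First burn Δv₁ = |v_a − v₁| = 0.5656 km/s.
Circular speed at r₂: v₂ = √(μ/r₂) = 3.590 km/s.
Transfer-orbit speed at r₂: v_p = √[μ(2/r₂ − 1/a_t)] = 4.312 km/s.
Second burn Δv₂ = |v₂ − v_p| = 0.7220 km/s.
Δv = Δv₁ + Δv₂ = 0.5656 + 0.7220 = 1.288 km/s.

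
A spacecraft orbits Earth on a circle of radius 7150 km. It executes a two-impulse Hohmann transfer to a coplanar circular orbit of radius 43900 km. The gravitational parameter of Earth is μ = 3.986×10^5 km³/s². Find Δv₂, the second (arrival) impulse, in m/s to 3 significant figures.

Transfer-ellipse semi-major axis a_t = (r₁ + r₂)/2 = (7150 + 43900)/2 = 25525 km.
On the circular orbit at r = 43900 km, v_c = √(μ/r) = 3.013 km/s.
Transfer-orbit speed at the same r (vis-viva, a = a_t): v_t = √[μ(2/r − 1/a_t)] = 1.595 km/s.
Δv₂ = |v_t − v_c| = |1.595 − 3.013| = 1.418 km/s.

Δv₂ = 1420 m/s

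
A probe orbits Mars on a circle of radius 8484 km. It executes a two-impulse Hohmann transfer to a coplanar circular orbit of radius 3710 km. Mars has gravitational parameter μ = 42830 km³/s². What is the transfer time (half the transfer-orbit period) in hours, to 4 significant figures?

t = 2.007 hours

The Hohmann ellipse has a_t = (r₁ + r₂)/2 = 6097 km.
Transfer time t = π√(a_t³/μ) = π√((6097)³ / 42830) = 7226.9 s.
Converting: 7226.9 s ÷ 3600 s/hour = 2.007 hours.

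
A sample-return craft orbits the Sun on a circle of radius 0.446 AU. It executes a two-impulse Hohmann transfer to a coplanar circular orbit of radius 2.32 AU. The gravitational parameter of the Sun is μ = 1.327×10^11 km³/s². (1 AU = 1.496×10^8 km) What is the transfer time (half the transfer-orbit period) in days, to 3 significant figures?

t = 297 days

In km: r₁ = 0.446 × 1.496×10^8 = 6.67216×10^7 km; r₂ = 2.32 × 1.496×10^8 = 3.47072×10^8 km.
Semi-major axis of the transfer orbit: a_t = (6.67216×10^7 + 3.47072×10^8)/2 = 2.068968×10^8 km.
Transfer time t = π√(a_t³/μ) = π√((2.068968×10^8)³ / 1.327×10^11) = 2.567×10^7 s.
Converting: 2.567×10^7 s ÷ 86400 s/day = 297 days.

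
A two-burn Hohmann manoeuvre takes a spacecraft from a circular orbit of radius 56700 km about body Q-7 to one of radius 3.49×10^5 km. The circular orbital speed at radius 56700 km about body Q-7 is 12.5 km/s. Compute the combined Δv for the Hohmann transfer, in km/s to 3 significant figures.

From the circular-orbit relation v² = μ/r at r = 56700 km: μ = v²r = (12.5)² × 56700 = 8.85938×10^6 km³/s².
The Hohmann ellipse has a_t = (r₁ + r₂)/2 = 2.0285×10^5 km.
At r₁ the circular-orbit speed is v₁ = √(μ/r₁) = 12.500 km/s.
On the transfer ellipse at r₁, vis-viva equation gives v_p = √[μ(2/r₁ − 1/a_t)] = 16.396 km/s.
First burn Δv₁ = |v_p − v₁| = 3.896 km/s.
At r₂, v₂ = √(μ/r₂) = 5.0384 km/s.
Transfer-orbit speed at r₂: v_a = √[μ(2/r₂ − 1/a_t)] = 2.6637 km/s.
Second burn Δv₂ = |v₂ − v_a| = 2.375 km/s.
Total Δv = Δv₁ + Δv₂ = 6.271 km/s.

Δv = 6.27 km/s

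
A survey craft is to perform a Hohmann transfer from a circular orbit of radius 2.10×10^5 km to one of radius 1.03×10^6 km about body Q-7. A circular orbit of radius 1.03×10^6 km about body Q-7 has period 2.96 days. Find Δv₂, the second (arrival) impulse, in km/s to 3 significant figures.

Δv₂ = 10.6 km/s

From Kepler's third law T² = 4π²r³/μ at r = 1.03×10^6 km, T = 2.96 days = 2.96 × 86400 s = 2.55744×10^5 s: μ = 4π²r³/T² = 6.59569×10^8 km³/s².
Semi-major axis of the transfer orbit: a_t = (2.100×10^5 + 1.030×10^6)/2 = 6.200×10^5 km.
On the circular orbit at r = 1.030×10^6 km, v_c = √(μ/r) = 25.31 km/s.
Vis-viva on the transfer ellipse at r = 1.030×10^6 km gives v_t = √[μ(2/r − 1/a_t)] = 14.73 km/s.
Δv₂ = |v_t − v_c| = |14.73 − 25.31| = 10.58 km/s.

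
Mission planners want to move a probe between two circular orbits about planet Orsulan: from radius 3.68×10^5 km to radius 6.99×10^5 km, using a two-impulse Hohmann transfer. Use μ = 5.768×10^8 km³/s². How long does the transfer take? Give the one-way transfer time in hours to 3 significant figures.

Transfer-ellipse semi-major axis a_t = (r₁ + r₂)/2 = (3.680×10^5 + 6.990×10^5)/2 = 5.335×10^5 km.
By Kepler's third law the transfer-orbit period is T = 2π√(a_t³/μ), so t = T/2 = 50970 s.
Converting: 50970 s ÷ 3600 s/hour = 14.2 hours.

t = 14.2 hours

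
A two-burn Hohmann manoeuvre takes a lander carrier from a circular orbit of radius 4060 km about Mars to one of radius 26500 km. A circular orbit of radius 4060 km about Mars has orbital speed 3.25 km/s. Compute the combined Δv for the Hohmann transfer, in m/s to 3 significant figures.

From the circular-orbit relation v² = μ/r at r = 4060 km: μ = v²r = (3.25)² × 4060 = 42883.8 km³/s².
The Hohmann ellipse has a_t = (r₁ + r₂)/2 = 15280 km.
Circular speed at r₁: v₁ = √(μ/r₁) = √(42883.8/4060) = 3.250 km/s.
Transfer-orbit speed at r₁ (vis-viva): v_p = √[μ(2/r₁ − 1/a_t)] = 4.280 km/s.
First burn Δv₁ = |v_p − v₁| = 1.030 km/s.
Circular speed at r₂: v₂ = √(μ/r₂) = 1.2721 km/s.
Transfer-orbit speed at r₂: v_a = √[μ(2/r₂ − 1/a_t)] = 0.65573 km/s.
Second burn Δv₂ = |v₂ − v_a| = 0.6164 km/s.
Total Δv = Δv₁ + Δv₂ = 1.646 km/s.

Δv = 1650 m/s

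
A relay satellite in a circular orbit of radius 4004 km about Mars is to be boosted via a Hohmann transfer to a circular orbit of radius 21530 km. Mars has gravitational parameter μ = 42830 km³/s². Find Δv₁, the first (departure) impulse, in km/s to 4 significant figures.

Semi-major axis of the transfer orbit: a_t = (4004 + 21530)/2 = 12767 km.
Circular speed at r = 4004 km: v_c = √(μ/r) = 3.2706 km/s.
Transfer-orbit speed at the same r (vis-viva, a = a_t): v_t = √[μ(2/r − 1/a_t)] = 4.2472 km/s.
Δv₁ = |v_t − v_c| = |4.2472 − 3.2706| = 0.9766 km/s.

Δv₁ = 0.9766 km/s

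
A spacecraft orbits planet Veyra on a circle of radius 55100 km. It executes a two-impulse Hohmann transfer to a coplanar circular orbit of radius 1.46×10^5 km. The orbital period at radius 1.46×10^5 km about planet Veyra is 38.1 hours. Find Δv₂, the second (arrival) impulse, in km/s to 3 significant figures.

Δv₂ = 1.74 km/s

From Kepler's third law T² = 4π²r³/μ at r = 1.46×10^5 km, T = 38.1 hours = 38.1 × 3600 s = 1.3716×10^5 s: μ = 4π²r³/T² = 6.53075×10^6 km³/s².
The Hohmann ellipse has a_t = (r₁ + r₂)/2 = 1.0055×10^5 km.
On the circular orbit at r = 1.460×10^5 km, v_c = √(μ/r) = 6.688 km/s.
Transfer-orbit speed at the same r (vis-viva, a = a_t): v_t = √[μ(2/r − 1/a_t)] = 4.951 km/s.
Δv₂ = |v_t − v_c| = |4.951 − 6.688| = 1.737 km/s.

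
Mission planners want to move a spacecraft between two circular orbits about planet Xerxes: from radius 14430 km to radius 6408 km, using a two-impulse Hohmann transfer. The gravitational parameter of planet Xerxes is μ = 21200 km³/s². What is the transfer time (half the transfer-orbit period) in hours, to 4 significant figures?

t = 6.374 hours

Semi-major axis of the transfer orbit: a_t = (14430 + 6408)/2 = 10419 km.
Half the transfer-orbit period gives t = π√(a_t³/μ) = 22947 s.
Converting: 22947 s ÷ 3600 s/hour = 6.374 hours.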